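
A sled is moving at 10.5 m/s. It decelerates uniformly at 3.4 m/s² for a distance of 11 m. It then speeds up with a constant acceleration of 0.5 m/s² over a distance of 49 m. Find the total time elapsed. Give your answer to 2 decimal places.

7.81 s

Phase 1 (decelerating): v₀ = 10.5 m/s, a = -3.4 m/s².
v² = v₀² + 2aΔx = 10.5² + 2·-3.4·11 = 35.5 → v = 5.95 m/s
t = (v − v₀)/a = (5.95 − 10.5)/-3.4 = 1.34 s

Phase 2 (accelerating): v₀ = 5.95 m/s, a = 0.5 m/s².
v² = v₀² + 2aΔx = 5.95² + 2·0.5·49 = 84.5 → v = 9.19 m/s
t = (v − v₀)/a = (9.19 − 5.95)/0.5 = 6.47 s
Total time = 1.34 + 6.47 = 7.81 s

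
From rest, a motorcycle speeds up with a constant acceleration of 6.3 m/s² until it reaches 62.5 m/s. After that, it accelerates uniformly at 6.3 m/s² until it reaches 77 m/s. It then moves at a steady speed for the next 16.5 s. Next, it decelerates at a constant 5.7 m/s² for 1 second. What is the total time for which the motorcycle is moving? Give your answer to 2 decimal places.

29.72 s

Phase 1 (accelerating): v₀ = 0 m/s, a = 6.3 m/s².
v = v₀ + at → t = (62.5 − 0) / 6.3 = 9.92 s
v² = v₀² + 2aΔx → Δx = (62.5² − 0²)/(2·6.3) = 310 m

Phase 2 (accelerating): v₀ = 62.5 m/s, a = 6.3 m/s².
v = v₀ + at → t = (77 − 62.5) / 6.3 = 2.30 s
v² = v₀² + 2aΔx → Δx = (77² − 62.5²)/(2·6.3) = 161 m

Phase 3 (constant speed): v₀ = 77.0 m/s, a = 0 m/s².
v = v₀ + at = 77.0 + (0)(16.5) = 77.0 m/s
Δx = v₀t + ½at² = 77.0·16.5 + 0.5·0·16.5² = 1270 m

Phase 4 (decelerating): v₀ = 77.0 m/s, a = -5.7 m/s².
v = v₀ + at = 77.0 + (-5.7)(1) = 71.3 m/s
Δx = v₀t + ½at² = 77.0·1 + 0.5·-5.7·1² = 74.2 m
Total time = 9.92 + 2.30 + 16.5 + 1.00 = 29.7 s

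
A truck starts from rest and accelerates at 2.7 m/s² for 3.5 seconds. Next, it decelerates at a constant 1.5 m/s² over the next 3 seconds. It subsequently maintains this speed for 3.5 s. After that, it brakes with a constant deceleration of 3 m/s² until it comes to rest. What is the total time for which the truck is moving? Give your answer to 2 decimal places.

Phase 1 (accelerating): v₀ = 0 m/s, a = 2.7 m/s².
v = v₀ + at = 0 + (2.7)(3.5) = 9.45 m/s
Δx = v₀t + ½at² = 0·3.5 + 0.5·2.7·3.5² = 16.5 m

Phase 2 (decelerating): v₀ = 9.45 m/s, a = -1.5 m/s².
v = v₀ + at = 9.45 + (-1.5)(3) = 4.95 m/s
Δx = v₀t + ½at² = 9.45·3 + 0.5·-1.5·3² = 21.6 m

Phase 3 (constant speed): v₀ = 4.95 m/s, a = 0 m/s².
v = v₀ + at = 4.95 + (0)(3.5) = 4.95 m/s
Δx = v₀t + ½at² = 4.95·3.5 + 0.5·0·3.5² = 17.3 m

Phase 4 (decelerating): v₀ = 4.95 m/s, a = -3 m/s².
v = v₀ + at → t = (0 − 4.95) / -3 = 1.65 s
v² = v₀² + 2aΔx → Δx = (0² − 4.95²)/(2·-3) = 4.08 m
Total time = 3.50 + 3.00 + 3.50 + 1.65 = 11.7 s

11.65 s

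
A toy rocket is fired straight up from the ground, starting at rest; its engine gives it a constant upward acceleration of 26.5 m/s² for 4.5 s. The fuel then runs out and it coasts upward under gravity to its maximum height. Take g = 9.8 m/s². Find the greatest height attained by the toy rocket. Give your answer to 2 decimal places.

Phase 1 (powered ascent): v₀ = 0 m/s, a = 26.5 m/s².
v = v₀ + at = 0 + (26.5)(4.5) = 119 m/s
Δx = v₀t + ½at² = 0·4.5 + 0.5·26.5·4.5² = 268 m

Phase 2 (coasting upward): v₀ = 119 m/s, a = -9.8 m/s².
v = v₀ + at → t = (0 − 119) / -9.8 = 12.2 s
v² = v₀² + 2aΔx → Δx = (0² − 119²)/(2·-9.8) = 726 m
Maximum height = 268 + 726 = 994 m

993.85 m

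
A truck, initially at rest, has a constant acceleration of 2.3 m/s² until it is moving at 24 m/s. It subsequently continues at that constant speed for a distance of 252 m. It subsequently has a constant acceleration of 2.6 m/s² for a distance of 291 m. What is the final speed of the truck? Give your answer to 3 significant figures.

45.7 m/s

Phase 1 (accelerating): v₀ = 0 m/s, a = 2.3 m/s².
v = v₀ + at → t = (24 − 0) / 2.3 = 10.4 s
v² = v₀² + 2aΔx → Δx = (24² − 0²)/(2·2.3) = 125 m

Phase 2 (constant speed): v₀ = 24.0 m/s, a = 0 m/s².
Constant speed: t = d/v = 252/24.0 = 10.5 s

Phase 3 (accelerating): v₀ = 24.0 m/s, a = 2.6 m/s².
v² = v₀² + 2aΔx = 24.0² + 2·2.6·291 = 2090 → v = 45.7 m/s
t = (v − v₀)/a = (45.7 − 24.0)/2.6 = 8.35 s
Final speed = 45.7 m/s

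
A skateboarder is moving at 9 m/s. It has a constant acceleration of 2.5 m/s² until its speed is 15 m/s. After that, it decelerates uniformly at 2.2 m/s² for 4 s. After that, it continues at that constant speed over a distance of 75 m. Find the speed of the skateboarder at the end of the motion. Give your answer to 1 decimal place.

Phase 1 (accelerating): v₀ = 9.00 m/s, a = 2.5 m/s².
v = v₀ + at → t = (15 − 9.00) / 2.5 = 2.40 s
v² = v₀² + 2aΔx → Δx = (15² − 9.00²)/(2·2.5) = 28.8 m

Phase 2 (decelerating): v₀ = 15.0 m/s, a = -2.2 m/s².
v = v₀ + at = 15.0 + (-2.2)(4) = 6.20 m/s
Δx = v₀t + ½at² = 15.0·4 + 0.5·-2.2·4² = 42.4 m

Phase 3 (constant speed): v₀ = 6.20 m/s, a = 0 m/s².
Constant speed: t = d/v = 75/6.20 = 12.1 s
Final speed = 6.20 m/s

6.2 m/s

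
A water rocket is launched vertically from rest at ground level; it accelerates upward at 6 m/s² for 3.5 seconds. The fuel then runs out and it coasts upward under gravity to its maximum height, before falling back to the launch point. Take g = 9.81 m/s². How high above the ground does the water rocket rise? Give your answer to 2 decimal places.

59.23 m

Phase 1 (powered ascent): v₀ = 0 m/s, a = 6 m/s².
v = v₀ + at = 0 + (6)(3.5) = 21.0 m/s
Δx = v₀t + ½at² = 0·3.5 + 0.5·6·3.5² = 36.8 m

Phase 2 (coasting upward): v₀ = 21.0 m/s, a = -9.81 m/s².
v = v₀ + at → t = (0 − 21.0) / -9.81 = 2.14 s
v² = v₀² + 2aΔx → Δx = (0² − 21.0²)/(2·-9.81) = 22.5 m
Maximum height = 36.8 + 22.5 = 59.2 m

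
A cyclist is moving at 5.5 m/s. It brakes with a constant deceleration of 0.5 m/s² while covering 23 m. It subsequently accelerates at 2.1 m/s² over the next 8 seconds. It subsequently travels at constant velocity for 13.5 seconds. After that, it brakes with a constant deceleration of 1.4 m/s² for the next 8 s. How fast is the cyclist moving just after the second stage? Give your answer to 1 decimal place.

19.5 m/s

Phase 1 (decelerating): v₀ = 5.50 m/s, a = -0.5 m/s².
v² = v₀² + 2aΔx = 5.50² + 2·-0.5·23 = 7.25 → v = 2.69 m/s
t = (v − v₀)/a = (2.69 − 5.50)/-0.5 = 5.61 s

Phase 2 (accelerating): v₀ = 2.69 m/s, a = 2.1 m/s².
v = v₀ + at = 2.69 + (2.1)(8) = 19.5 m/s
Δx = v₀t + ½at² = 2.69·8 + 0.5·2.1·8² = 88.7 m
Speed at end of phase 2 = 19.5 m/s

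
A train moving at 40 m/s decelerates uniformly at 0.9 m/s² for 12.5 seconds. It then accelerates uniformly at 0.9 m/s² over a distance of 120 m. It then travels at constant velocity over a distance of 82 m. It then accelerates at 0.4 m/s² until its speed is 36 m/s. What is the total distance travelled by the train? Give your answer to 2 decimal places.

Phase 1 (decelerating): v₀ = 40.0 m/s, a = -0.9 m/s².
v = v₀ + at = 40.0 + (-0.9)(12.5) = 28.8 m/s
Δx = v₀t + ½at² = 40.0·12.5 + 0.5·-0.9·12.5² = 430 m

Phase 2 (accelerating): v₀ = 28.8 m/s, a = 0.9 m/s².
v² = v₀² + 2aΔx = 28.8² + 2·0.9·120 = 1040 → v = 32.3 m/s
t = (v − v₀)/a = (32.3 − 28.8)/0.9 = 3.93 s

Phase 3 (constant speed): v₀ = 32.3 m/s, a = 0 m/s².
Constant speed: t = d/v = 82/32.3 = 2.54 s

Phase 4 (accelerating): v₀ = 32.3 m/s, a = 0.4 m/s².
v = v₀ + at → t = (36 − 32.3) / 0.4 = 9.28 s
v² = v₀² + 2aΔx → Δx = (36² − 32.3²)/(2·0.4) = 317 m
Total distance = 430 + 120 + 82.0 + 317 = 948 m

948.48 m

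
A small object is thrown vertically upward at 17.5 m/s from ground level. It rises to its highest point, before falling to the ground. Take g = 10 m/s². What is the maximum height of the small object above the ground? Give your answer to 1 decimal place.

15.3 m

Phase 1 (rising): v₀ = 17.5 m/s, a = -10 m/s².
v = v₀ + at → t = (0 − 17.5) / -10 = 1.75 s
v² = v₀² + 2aΔx → Δx = (0² − 17.5²)/(2·-10) = 15.3 m
Maximum height = 15.3 m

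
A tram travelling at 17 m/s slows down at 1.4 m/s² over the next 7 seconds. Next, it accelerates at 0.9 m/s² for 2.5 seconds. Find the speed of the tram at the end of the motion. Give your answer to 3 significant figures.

9.45 m/s

Phase 1 (decelerating): v₀ = 17.0 m/s, a = -1.4 m/s².
v = v₀ + at = 17.0 + (-1.4)(7) = 7.20 m/s
Δx = v₀t + ½at² = 17.0·7 + 0.5·-1.4·7² = 84.7 m

Phase 2 (accelerating): v₀ = 7.20 m/s, a = 0.9 m/s².
v = v₀ + at = 7.20 + (0.9)(2.5) = 9.45 m/s
Δx = v₀t + ½at² = 7.20·2.5 + 0.5·0.9·2.5² = 20.8 m
Final speed = 9.45 m/s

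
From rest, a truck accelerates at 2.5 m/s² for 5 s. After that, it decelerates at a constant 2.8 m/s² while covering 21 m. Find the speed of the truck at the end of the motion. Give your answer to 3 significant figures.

6.22 m/s

Phase 1 (accelerating): v₀ = 0 m/s, a = 2.5 m/s².
v = v₀ + at = 0 + (2.5)(5) = 12.5 m/s
Δx = v₀t + ½at² = 0·5 + 0.5·2.5·5² = 31.2 m

Phase 2 (decelerating): v₀ = 12.5 m/s, a = -2.8 m/s².
v² = v₀² + 2aΔx = 12.5² + 2·-2.8·21 = 38.7 → v = 6.22 m/s
t = (v − v₀)/a = (6.22 − 12.5)/-2.8 = 2.24 s
Final speed = 6.22 m/s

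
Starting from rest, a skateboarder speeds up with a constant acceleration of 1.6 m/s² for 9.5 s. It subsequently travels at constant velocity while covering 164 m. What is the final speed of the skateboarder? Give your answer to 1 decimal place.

Phase 1 (accelerating): v₀ = 0 m/s, a = 1.6 m/s².
v = v₀ + at = 0 + (1.6)(9.5) = 15.2 m/s
Δx = v₀t + ½at² = 0·9.5 + 0.5·1.6·9.5² = 72.2 m

Phase 2 (constant speed): v₀ = 15.2 m/s, a = 0 m/s².
Constant speed: t = d/v = 164/15.2 = 10.8 s
Final speed = 15.2 m/s

15.2 m/s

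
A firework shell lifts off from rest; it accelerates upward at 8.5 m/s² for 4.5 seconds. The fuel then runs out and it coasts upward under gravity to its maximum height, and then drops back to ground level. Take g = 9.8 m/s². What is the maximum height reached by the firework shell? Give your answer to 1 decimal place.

160.7 m

Phase 1 (powered ascent): v₀ = 0 m/s, a = 8.5 m/s².
v = v₀ + at = 0 + (8.5)(4.5) = 38.2 m/s
Δx = v₀t + ½at² = 0·4.5 + 0.5·8.5·4.5² = 86.1 m

Phase 2 (coasting upward): v₀ = 38.2 m/s, a = -9.8 m/s².
v = v₀ + at → t = (0 − 38.2) / -9.8 = 3.90 s
v² = v₀² + 2aΔx → Δx = (0² − 38.2²)/(2·-9.8) = 74.6 m
Maximum height = 86.1 + 74.6 = 161 m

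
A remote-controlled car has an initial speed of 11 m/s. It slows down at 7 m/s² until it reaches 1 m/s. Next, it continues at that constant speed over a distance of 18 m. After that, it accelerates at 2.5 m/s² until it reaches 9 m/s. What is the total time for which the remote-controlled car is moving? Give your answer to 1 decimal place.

22.6 s

Phase 1 (decelerating): v₀ = 11.0 m/s, a = -7 m/s².
v = v₀ + at → t = (1 − 11.0) / -7 = 1.43 s
v² = v₀² + 2aΔx → Δx = (1² − 11.0²)/(2·-7) = 8.57 m

Phase 2 (constant speed): v₀ = 1.00 m/s, a = 0 m/s².
Constant speed: t = d/v = 18/1.00 = 18.0 s

Phase 3 (accelerating): v₀ = 1.00 m/s, a = 2.5 m/s².
v = v₀ + at → t = (9 − 1.00) / 2.5 = 3.20 s
v² = v₀² + 2aΔx → Δx = (9² − 1.00²)/(2·2.5) = 16.0 m
Total time = 1.43 + 18.0 + 3.20 = 22.6 s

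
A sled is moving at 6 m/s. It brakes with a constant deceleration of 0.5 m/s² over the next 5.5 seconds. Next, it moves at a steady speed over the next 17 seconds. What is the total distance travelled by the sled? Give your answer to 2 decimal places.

80.69 m

Phase 1 (decelerating): v₀ = 6.00 m/s, a = -0.5 m/s².
v = v₀ + at = 6.00 + (-0.5)(5.5) = 3.25 m/s
Δx = v₀t + ½at² = 6.00·5.5 + 0.5·-0.5·5.5² = 25.4 m

Phase 2 (constant speed): v₀ = 3.25 m/s, a = 0 m/s².
v = v₀ + at = 3.25 + (0)(17) = 3.25 m/s
Δx = v₀t + ½at² = 3.25·17 + 0.5·0·17² = 55.2 m
Total distance = 25.4 + 55.2 = 80.7 m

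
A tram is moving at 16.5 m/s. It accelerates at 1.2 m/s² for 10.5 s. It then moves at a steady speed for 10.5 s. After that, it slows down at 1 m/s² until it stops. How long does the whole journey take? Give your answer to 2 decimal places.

Phase 1 (accelerating): v₀ = 16.5 m/s, a = 1.2 m/s².
v = v₀ + at = 16.5 + (1.2)(10.5) = 29.1 m/s
Δx = v₀t + ½at² = 16.5·10.5 + 0.5·1.2·10.5² = 239 m

Phase 2 (constant speed): v₀ = 29.1 m/s, a = 0 m/s².
v = v₀ + at = 29.1 + (0)(10.5) = 29.1 m/s
Δx = v₀t + ½at² = 29.1·10.5 + 0.5·0·10.5² = 306 m

Phase 3 (decelerating): v₀ = 29.1 m/s, a = -1 m/s².
v = v₀ + at → t = (0 − 29.1) / -1 = 29.1 s
v² = v₀² + 2aΔx → Δx = (0² − 29.1²)/(2·-1) = 423 m
Total time = 10.5 + 10.5 + 29.1 = 50.1 s

50.10 s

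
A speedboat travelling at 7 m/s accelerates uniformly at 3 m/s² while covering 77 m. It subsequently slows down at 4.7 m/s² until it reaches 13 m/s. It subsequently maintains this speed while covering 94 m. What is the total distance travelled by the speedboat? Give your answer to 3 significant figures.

207 m

Phase 1 (accelerating): v₀ = 7.00 m/s, a = 3 m/s².
v² = v₀² + 2aΔx = 7.00² + 2·3·77 = 511 → v = 22.6 m/s
t = (v − v₀)/a = (22.6 − 7.00)/3 = 5.20 s

Phase 2 (decelerating): v₀ = 22.6 m/s, a = -4.7 m/s².
v = v₀ + at → t = (13 − 22.6) / -4.7 = 2.04 s
v² = v₀² + 2aΔx → Δx = (13² − 22.6²)/(2·-4.7) = 36.4 m

Phase 3 (constant speed): v₀ = 13.0 m/s, a = 0 m/s².
Constant speed: t = d/v = 94/13.0 = 7.23 s
Total distance = 77.0 + 36.4 + 94.0 = 207 m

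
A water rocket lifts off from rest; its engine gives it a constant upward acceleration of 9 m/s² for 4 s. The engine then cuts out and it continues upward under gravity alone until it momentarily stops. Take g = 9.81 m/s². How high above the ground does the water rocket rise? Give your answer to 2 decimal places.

138.06 m

Phase 1 (powered ascent): v₀ = 0 m/s, a = 9 m/s².
v = v₀ + at = 0 + (9)(4) = 36.0 m/s
Δx = v₀t + ½at² = 0·4 + 0.5·9·4² = 72.0 m

Phase 2 (coasting upward): v₀ = 36.0 m/s, a = -9.81 m/s².
v = v₀ + at → t = (0 − 36.0) / -9.81 = 3.67 s
v² = v₀² + 2aΔx → Δx = (0² − 36.0²)/(2·-9.81) = 66.1 m
Maximum height = 72.0 + 66.1 = 138 m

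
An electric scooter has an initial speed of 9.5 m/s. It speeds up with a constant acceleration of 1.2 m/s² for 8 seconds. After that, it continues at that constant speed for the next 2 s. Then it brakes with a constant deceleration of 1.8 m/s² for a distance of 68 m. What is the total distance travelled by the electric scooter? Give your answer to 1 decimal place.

220.6 m

Phase 1 (accelerating): v₀ = 9.50 m/s, a = 1.2 m/s².
v = v₀ + at = 9.50 + (1.2)(8) = 19.1 m/s
Δx = v₀t + ½at² = 9.50·8 + 0.5·1.2·8² = 114 m

Phase 2 (constant speed): v₀ = 19.1 m/s, a = 0 m/s².
v = v₀ + at = 19.1 + (0)(2) = 19.1 m/s
Δx = v₀t + ½at² = 19.1·2 + 0.5·0·2² = 38.2 m

Phase 3 (decelerating): v₀ = 19.1 m/s, a = -1.8 m/s².
v² = v₀² + 2aΔx = 19.1² + 2·-1.8·68 = 120 → v = 11.0 m/s
t = (v − v₀)/a = (11.0 − 19.1)/-1.8 = 4.53 s
Total distance = 114 + 38.2 + 68.0 = 221 m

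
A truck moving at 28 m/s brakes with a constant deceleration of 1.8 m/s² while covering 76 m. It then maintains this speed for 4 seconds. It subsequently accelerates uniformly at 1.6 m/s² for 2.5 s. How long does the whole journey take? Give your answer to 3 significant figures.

9.50 s

Phase 1 (decelerating): v₀ = 28.0 m/s, a = -1.8 m/s².
v² = v₀² + 2aΔx = 28.0² + 2·-1.8·76 = 510 → v = 22.6 m/s
t = (v − v₀)/a = (22.6 − 28.0)/-1.8 = 3.00 s

Phase 2 (constant speed): v₀ = 22.6 m/s, a = 0 m/s².
v = v₀ + at = 22.6 + (0)(4) = 22.6 m/s
Δx = v₀t + ½at² = 22.6·4 + 0.5·0·4² = 90.4 m

Phase 3 (accelerating): v₀ = 22.6 m/s, a = 1.6 m/s².
v = v₀ + at = 22.6 + (1.6)(2.5) = 26.6 m/s
Δx = v₀t + ½at² = 22.6·2.5 + 0.5·1.6·2.5² = 61.5 m
Total time = 3.00 + 4.00 + 2.50 = 9.50 s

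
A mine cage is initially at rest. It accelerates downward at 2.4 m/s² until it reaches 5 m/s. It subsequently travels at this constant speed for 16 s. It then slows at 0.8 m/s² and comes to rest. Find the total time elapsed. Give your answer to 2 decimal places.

24.33 s

Phase 1 (accelerating): v₀ = 0 m/s, a = 2.4 m/s².
v = v₀ + at → t = (5 − 0) / 2.4 = 2.08 s
v² = v₀² + 2aΔx → Δx = (5² − 0²)/(2·2.4) = 5.21 m

Phase 2 (constant speed): v₀ = 5.00 m/s, a = 0 m/s².
v = v₀ + at = 5.00 + (0)(16) = 5.00 m/s
Δx = v₀t + ½at² = 5.00·16 + 0.5·0·16² = 80.0 m

Phase 3 (decelerating): v₀ = 5.00 m/s, a = -0.8 m/s².
v = v₀ + at → t = (0 − 5.00) / -0.8 = 6.25 s
v² = v₀² + 2aΔx → Δx = (0² − 5.00²)/(2·-0.8) = 15.6 m
Total time = 2.08 + 16.0 + 6.25 = 24.3 s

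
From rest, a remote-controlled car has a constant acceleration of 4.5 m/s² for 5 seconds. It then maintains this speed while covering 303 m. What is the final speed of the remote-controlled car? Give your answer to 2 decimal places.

Phase 1 (accelerating): v₀ = 0 m/s, a = 4.5 m/s².
v = v₀ + at = 0 + (4.5)(5) = 22.5 m/s
Δx = v₀t + ½at² = 0·5 + 0.5·4.5·5² = 56.2 m

Phase 2 (constant speed): v₀ = 22.5 m/s, a = 0 m/s².
Constant speed: t = d/v = 303/22.5 = 13.5 s
Final speed = 22.5 m/s

22.50 m/s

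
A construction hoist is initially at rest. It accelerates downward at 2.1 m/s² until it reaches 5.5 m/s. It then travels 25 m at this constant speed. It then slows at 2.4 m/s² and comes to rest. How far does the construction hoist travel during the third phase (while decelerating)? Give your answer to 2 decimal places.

6.30 m

Phase 1 (accelerating): v₀ = 0 m/s, a = 2.1 m/s².
v = v₀ + at → t = (5.5 − 0) / 2.1 = 2.62 s
v² = v₀² + 2aΔx → Δx = (5.5² − 0²)/(2·2.1) = 7.20 m

Phase 2 (constant speed): v₀ = 5.50 m/s, a = 0 m/s².
Constant speed: t = d/v = 25/5.50 = 4.55 s

Phase 3 (decelerating): v₀ = 5.50 m/s, a = -2.4 m/s².
v = v₀ + at → t = (0 − 5.50) / -2.4 = 2.29 s
v² = v₀² + 2aΔx → Δx = (0² − 5.50²)/(2·-2.4) = 6.30 m
Distance in phase 3 = 6.30 m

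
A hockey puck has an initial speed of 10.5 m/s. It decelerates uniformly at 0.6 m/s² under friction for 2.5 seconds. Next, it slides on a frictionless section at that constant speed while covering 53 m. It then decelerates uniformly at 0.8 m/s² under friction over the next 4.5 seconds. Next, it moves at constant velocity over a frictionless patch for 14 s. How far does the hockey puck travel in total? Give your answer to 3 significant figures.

Phase 1 (decelerating): v₀ = 10.5 m/s, a = -0.6 m/s².
v = v₀ + at = 10.5 + (-0.6)(2.5) = 9.00 m/s
Δx = v₀t + ½at² = 10.5·2.5 + 0.5·-0.6·2.5² = 24.4 m

Phase 2 (constant speed): v₀ = 9.00 m/s, a = 0 m/s².
Constant speed: t = d/v = 53/9.00 = 5.89 s

Phase 3 (decelerating): v₀ = 9.00 m/s, a = -0.8 m/s².
v = v₀ + at = 9.00 + (-0.8)(4.5) = 5.40 m/s
Δx = v₀t + ½at² = 9.00·4.5 + 0.5·-0.8·4.5² = 32.4 m

Phase 4 (constant speed): v₀ = 5.40 m/s, a = 0 m/s².
v = v₀ + at = 5.40 + (0)(14) = 5.40 m/s
Δx = v₀t + ½at² = 5.40·14 + 0.5·0·14² = 75.6 m
Total distance = 24.4 + 53.0 + 32.4 + 75.6 = 185 m

185 m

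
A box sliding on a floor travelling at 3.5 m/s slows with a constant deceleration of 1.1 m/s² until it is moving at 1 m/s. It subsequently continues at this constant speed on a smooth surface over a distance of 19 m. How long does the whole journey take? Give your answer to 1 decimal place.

Phase 1 (decelerating): v₀ = 3.50 m/s, a = -1.1 m/s².
v = v₀ + at → t = (1 − 3.50) / -1.1 = 2.27 s
v² = v₀² + 2aΔx → Δx = (1² − 3.50²)/(2·-1.1) = 5.11 m

Phase 2 (constant speed): v₀ = 1.00 m/s, a = 0 m/s².
Constant speed: t = d/v = 19/1.00 = 19.0 s
Total time = 2.27 + 19.0 = 21.3 s

21.3 s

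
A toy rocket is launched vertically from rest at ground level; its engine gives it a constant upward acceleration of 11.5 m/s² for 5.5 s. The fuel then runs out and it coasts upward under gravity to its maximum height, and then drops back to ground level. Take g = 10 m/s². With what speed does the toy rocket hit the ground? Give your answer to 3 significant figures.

Phase 1 (powered ascent): v₀ = 0 m/s, a = 11.5 m/s².
v = v₀ + at = 0 + (11.5)(5.5) = 63.2 m/s
Δx = v₀t + ½at² = 0·5.5 + 0.5·11.5·5.5² = 174 m

Phase 2 (coasting upward): v₀ = 63.2 m/s, a = -10 m/s².
v = v₀ + at → t = (0 − 63.2) / -10 = 6.33 s
v² = v₀² + 2aΔx → Δx = (0² − 63.2²)/(2·-10) = 200 m

Phase 3 (free fall): v₀ = 0 m/s, a = -10 m/s².
Falls 374 m from rest: t = √(2·374/10) = 8.65 s; v = g·t = 86.5 m/s.
Impact speed = 86.5 m/s

86.5 m/s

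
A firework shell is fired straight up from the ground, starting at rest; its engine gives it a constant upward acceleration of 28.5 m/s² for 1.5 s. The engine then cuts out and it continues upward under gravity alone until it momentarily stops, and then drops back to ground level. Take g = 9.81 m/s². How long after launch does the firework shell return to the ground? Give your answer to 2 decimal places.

Phase 1 (powered ascent): v₀ = 0 m/s, a = 28.5 m/s².
v = v₀ + at = 0 + (28.5)(1.5) = 42.8 m/s
Δx = v₀t + ½at² = 0·1.5 + 0.5·28.5·1.5² = 32.1 m

Phase 2 (coasting upward): v₀ = 42.8 m/s, a = -9.81 m/s².
v = v₀ + at → t = (0 − 42.8) / -9.81 = 4.36 s
v² = v₀² + 2aΔx → Δx = (0² − 42.8²)/(2·-9.81) = 93.1 m

Phase 3 (free fall): v₀ = 0 m/s, a = -9.81 m/s².
Falls 125 m from rest: t = √(2·125/9.81) = 5.05 s; v = g·t = 49.6 m/s.
Total time = 1.50 + 4.36 + 5.05 = 10.9 s

10.91 s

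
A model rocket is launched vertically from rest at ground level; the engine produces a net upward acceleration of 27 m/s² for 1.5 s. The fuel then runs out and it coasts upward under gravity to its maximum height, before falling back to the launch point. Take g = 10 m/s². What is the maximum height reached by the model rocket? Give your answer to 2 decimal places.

Phase 1 (powered ascent): v₀ = 0 m/s, a = 27 m/s².
v = v₀ + at = 0 + (27)(1.5) = 40.5 m/s
Δx = v₀t + ½at² = 0·1.5 + 0.5·27·1.5² = 30.4 m

Phase 2 (coasting upward): v₀ = 40.5 m/s, a = -10 m/s².
v = v₀ + at → t = (0 − 40.5) / -10 = 4.05 s
v² = v₀² + 2aΔx → Δx = (0² − 40.5²)/(2·-10) = 82.0 m
Maximum height = 30.4 + 82.0 = 112 m

112.39 m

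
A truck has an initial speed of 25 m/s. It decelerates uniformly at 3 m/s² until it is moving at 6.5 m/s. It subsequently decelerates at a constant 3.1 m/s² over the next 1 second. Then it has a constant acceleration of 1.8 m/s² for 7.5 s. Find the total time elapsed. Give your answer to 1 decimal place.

Phase 1 (decelerating): v₀ = 25.0 m/s, a = -3 m/s².
v = v₀ + at → t = (6.5 − 25.0) / -3 = 6.17 s
v² = v₀² + 2aΔx → Δx = (6.5² − 25.0²)/(2·-3) = 97.1 m

Phase 2 (decelerating): v₀ = 6.50 m/s, a = -3.1 m/s².
v = v₀ + at = 6.50 + (-3.1)(1) = 3.40 m/s
Δx = v₀t + ½at² = 6.50·1 + 0.5·-3.1·1² = 4.95 m

Phase 3 (accelerating): v₀ = 3.40 m/s, a = 1.8 m/s².
v = v₀ + at = 3.40 + (1.8)(7.5) = 16.9 m/s
Δx = v₀t + ½at² = 3.40·7.5 + 0.5·1.8·7.5² = 76.1 m
Total time = 6.17 + 1.00 + 7.50 = 14.7 s

14.7 s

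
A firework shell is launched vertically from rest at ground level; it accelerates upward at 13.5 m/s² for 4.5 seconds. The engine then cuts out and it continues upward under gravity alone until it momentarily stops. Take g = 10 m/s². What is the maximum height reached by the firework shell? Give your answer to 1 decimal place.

Phase 1 (powered ascent): v₀ = 0 m/s, a = 13.5 m/s².
v = v₀ + at = 0 + (13.5)(4.5) = 60.8 m/s
Δx = v₀t + ½at² = 0·4.5 + 0.5·13.5·4.5² = 137 m

Phase 2 (coasting upward): v₀ = 60.8 m/s, a = -10 m/s².
v = v₀ + at → t = (0 − 60.8) / -10 = 6.08 s
v² = v₀² + 2aΔx → Δx = (0² − 60.8²)/(2·-10) = 185 m
Maximum height = 137 + 185 = 321 m

321.2 m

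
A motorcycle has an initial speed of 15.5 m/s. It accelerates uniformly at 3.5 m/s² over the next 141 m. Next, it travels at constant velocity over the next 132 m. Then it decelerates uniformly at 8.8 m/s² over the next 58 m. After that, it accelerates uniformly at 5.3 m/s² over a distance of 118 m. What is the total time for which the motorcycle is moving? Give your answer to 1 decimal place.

16.2 s

Phase 1 (accelerating): v₀ = 15.5 m/s, a = 3.5 m/s².
v² = v₀² + 2aΔx = 15.5² + 2·3.5·141 = 1230 → v = 35.0 m/s
t = (v − v₀)/a = (35.0 − 15.5)/3.5 = 5.58 s

Phase 2 (constant speed): v₀ = 35.0 m/s, a = 0 m/s².
Constant speed: t = d/v = 132/35.0 = 3.77 s

Phase 3 (decelerating): v₀ = 35.0 m/s, a = -8.8 m/s².
v² = v₀² + 2aΔx = 35.0² + 2·-8.8·58 = 206 → v = 14.4 m/s
t = (v − v₀)/a = (14.4 − 35.0)/-8.8 = 2.35 s

Phase 4 (accelerating): v₀ = 14.4 m/s, a = 5.3 m/s².
v² = v₀² + 2aΔx = 14.4² + 2·5.3·118 = 1460 → v = 38.2 m/s
t = (v − v₀)/a = (38.2 − 14.4)/5.3 = 4.49 s
Total time = 5.58 + 3.77 + 2.35 + 4.49 = 16.2 s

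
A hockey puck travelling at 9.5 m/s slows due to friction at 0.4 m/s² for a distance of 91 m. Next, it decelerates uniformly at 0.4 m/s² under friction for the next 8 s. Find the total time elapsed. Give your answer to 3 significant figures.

Phase 1 (decelerating): v₀ = 9.50 m/s, a = -0.4 m/s².
v² = v₀² + 2aΔx = 9.50² + 2·-0.4·91 = 17.5 → v = 4.18 m/s
t = (v − v₀)/a = (4.18 − 9.50)/-0.4 = 13.3 s

Phase 2 (decelerating): v₀ = 4.18 m/s, a = -0.4 m/s².
v = v₀ + at = 4.18 + (-0.4)(8) = 0.977 m/s
Δx = v₀t + ½at² = 4.18·8 + 0.5·-0.4·8² = 20.6 m
Total time = 13.3 + 8.00 = 21.3 s

21.3 s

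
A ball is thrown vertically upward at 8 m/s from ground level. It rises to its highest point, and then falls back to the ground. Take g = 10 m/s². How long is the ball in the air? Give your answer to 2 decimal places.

Phase 1 (rising): v₀ = 8.00 m/s, a = -10 m/s².
v = v₀ + at → t = (0 − 8.00) / -10 = 0.800 s
v² = v₀² + 2aΔx → Δx = (0² − 8.00²)/(2·-10) = 3.20 m

Phase 2 (falling): v₀ = 0 m/s, a = -10 m/s².
Falls 3.20 m from rest: t = √(2·3.20/10) = 0.800 s; v = g·t = 8.00 m/s.
Total time = 0.800 + 0.800 = 1.60 s

1.60 s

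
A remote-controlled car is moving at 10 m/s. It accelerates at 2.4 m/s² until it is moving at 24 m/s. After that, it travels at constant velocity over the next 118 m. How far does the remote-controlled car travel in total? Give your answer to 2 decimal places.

Phase 1 (accelerating): v₀ = 10.0 m/s, a = 2.4 m/s².
v = v₀ + at → t = (24 − 10.0) / 2.4 = 5.83 s
v² = v₀² + 2aΔx → Δx = (24² − 10.0²)/(2·2.4) = 99.2 m

Phase 2 (constant speed): v₀ = 24.0 m/s, a = 0 m/s².
Constant speed: t = d/v = 118/24.0 = 4.92 s
Total distance = 99.2 + 118 = 217 m

217.17 m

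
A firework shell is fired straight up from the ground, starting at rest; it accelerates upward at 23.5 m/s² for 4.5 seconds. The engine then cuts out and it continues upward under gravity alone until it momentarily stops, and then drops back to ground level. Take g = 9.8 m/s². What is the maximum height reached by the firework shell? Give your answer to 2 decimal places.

Phase 1 (powered ascent): v₀ = 0 m/s, a = 23.5 m/s².
v = v₀ + at = 0 + (23.5)(4.5) = 106 m/s
Δx = v₀t + ½at² = 0·4.5 + 0.5·23.5·4.5² = 238 m

Phase 2 (coasting upward): v₀ = 106 m/s, a = -9.8 m/s².
v = v₀ + at → t = (0 − 106) / -9.8 = 10.8 s
v² = v₀² + 2aΔx → Δx = (0² − 106²)/(2·-9.8) = 571 m
Maximum height = 238 + 571 = 809 m

808.50 m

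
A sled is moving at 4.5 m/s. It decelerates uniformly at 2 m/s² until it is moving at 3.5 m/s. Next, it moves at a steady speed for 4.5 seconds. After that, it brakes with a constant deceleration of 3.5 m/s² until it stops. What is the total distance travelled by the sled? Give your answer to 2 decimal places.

Phase 1 (decelerating): v₀ = 4.50 m/s, a = -2 m/s².
v = v₀ + at → t = (3.5 − 4.50) / -2 = 0.500 s
v² = v₀² + 2aΔx → Δx = (3.5² − 4.50²)/(2·-2) = 2.00 m

Phase 2 (constant speed): v₀ = 3.50 m/s, a = 0 m/s².
v = v₀ + at = 3.50 + (0)(4.5) = 3.50 m/s
Δx = v₀t + ½at² = 3.50·4.5 + 0.5·0·4.5² = 15.8 m

Phase 3 (decelerating): v₀ = 3.50 m/s, a = -3.5 m/s².
v = v₀ + at → t = (0 − 3.50) / -3.5 = 1.00 s
v² = v₀² + 2aΔx → Δx = (0² − 3.50²)/(2·-3.5) = 1.75 m
Total distance = 2.00 + 15.8 + 1.75 = 19.5 m

19.50 m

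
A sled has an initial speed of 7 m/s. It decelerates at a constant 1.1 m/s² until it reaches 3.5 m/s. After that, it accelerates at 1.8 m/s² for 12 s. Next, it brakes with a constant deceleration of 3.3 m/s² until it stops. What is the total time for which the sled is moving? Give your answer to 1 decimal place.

Phase 1 (decelerating): v₀ = 7.00 m/s, a = -1.1 m/s².
v = v₀ + at → t = (3.5 − 7.00) / -1.1 = 3.18 s
v² = v₀² + 2aΔx → Δx = (3.5² − 7.00²)/(2·-1.1) = 16.7 m

Phase 2 (accelerating): v₀ = 3.50 m/s, a = 1.8 m/s².
v = v₀ + at = 3.50 + (1.8)(12) = 25.1 m/s
Δx = v₀t + ½at² = 3.50·12 + 0.5·1.8·12² = 172 m

Phase 3 (decelerating): v₀ = 25.1 m/s, a = -3.3 m/s².
v = v₀ + at → t = (0 − 25.1) / -3.3 = 7.61 s
v² = v₀² + 2aΔx → Δx = (0² − 25.1²)/(2·-3.3) = 95.5 m
Total time = 3.18 + 12.0 + 7.61 = 22.8 s

22.8 s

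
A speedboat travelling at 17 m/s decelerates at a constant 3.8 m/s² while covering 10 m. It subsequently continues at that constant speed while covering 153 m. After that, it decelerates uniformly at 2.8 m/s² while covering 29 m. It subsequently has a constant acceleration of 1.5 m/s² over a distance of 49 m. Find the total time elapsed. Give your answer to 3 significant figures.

18.4 s

Phase 1 (decelerating): v₀ = 17.0 m/s, a = -3.8 m/s².
v² = v₀² + 2aΔx = 17.0² + 2·-3.8·10 = 213 → v = 14.6 m/s
t = (v − v₀)/a = (14.6 − 17.0)/-3.8 = 0.633 s

Phase 2 (constant speed): v₀ = 14.6 m/s, a = 0 m/s².
Constant speed: t = d/v = 153/14.6 = 10.5 s

Phase 3 (decelerating): v₀ = 14.6 m/s, a = -2.8 m/s².
v² = v₀² + 2aΔx = 14.6² + 2·-2.8·29 = 50.6 → v = 7.11 m/s
t = (v − v₀)/a = (7.11 − 14.6)/-2.8 = 2.67 s

Phase 4 (accelerating): v₀ = 7.11 m/s, a = 1.5 m/s².
v² = v₀² + 2aΔx = 7.11² + 2·1.5·49 = 198 → v = 14.1 m/s
t = (v − v₀)/a = (14.1 − 7.11)/1.5 = 4.63 s
Total time = 0.633 + 10.5 + 2.67 + 4.63 = 18.4 s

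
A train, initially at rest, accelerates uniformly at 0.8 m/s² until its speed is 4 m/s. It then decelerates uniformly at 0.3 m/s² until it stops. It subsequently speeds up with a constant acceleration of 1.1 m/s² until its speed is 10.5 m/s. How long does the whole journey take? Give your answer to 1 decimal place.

27.9 s

Phase 1 (accelerating): v₀ = 0 m/s, a = 0.8 m/s².
v = v₀ + at → t = (4 − 0) / 0.8 = 5.00 s
v² = v₀² + 2aΔx → Δx = (4² − 0²)/(2·0.8) = 10.0 m

Phase 2 (decelerating): v₀ = 4.00 m/s, a = -0.3 m/s².
v = v₀ + at → t = (0 − 4.00) / -0.3 = 13.3 s
v² = v₀² + 2aΔx → Δx = (0² − 4.00²)/(2·-0.3) = 26.7 m

Phase 3 (accelerating): v₀ = 0 m/s, a = 1.1 m/s².
v = v₀ + at → t = (10.5 − 0) / 1.1 = 9.55 s
v² = v₀² + 2aΔx → Δx = (10.5² − 0²)/(2·1.1) = 50.1 m
Total time = 5.00 + 13.3 + 9.55 = 27.9 s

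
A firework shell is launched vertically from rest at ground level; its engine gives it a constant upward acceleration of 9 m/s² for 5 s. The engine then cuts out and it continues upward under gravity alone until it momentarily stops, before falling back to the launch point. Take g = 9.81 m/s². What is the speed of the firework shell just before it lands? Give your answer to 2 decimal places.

65.06 m/s

Phase 1 (powered ascent): v₀ = 0 m/s, a = 9 m/s².
v = v₀ + at = 0 + (9)(5) = 45.0 m/s
Δx = v₀t + ½at² = 0·5 + 0.5·9·5² = 112 m

Phase 2 (coasting upward): v₀ = 45.0 m/s, a = -9.81 m/s².
v = v₀ + at → t = (0 − 45.0) / -9.81 = 4.59 s
v² = v₀² + 2aΔx → Δx = (0² − 45.0²)/(2·-9.81) = 103 m

Phase 3 (free fall): v₀ = 0 m/s, a = -9.81 m/s².
Falls 216 m from rest: t = √(2·216/9.81) = 6.63 s; v = g·t = 65.1 m/s.
Impact speed = 65.1 m/s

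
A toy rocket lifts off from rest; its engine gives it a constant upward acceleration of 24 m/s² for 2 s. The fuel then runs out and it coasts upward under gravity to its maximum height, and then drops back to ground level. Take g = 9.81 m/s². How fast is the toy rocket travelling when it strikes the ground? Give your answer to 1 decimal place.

Phase 1 (powered ascent): v₀ = 0 m/s, a = 24 m/s².
v = v₀ + at = 0 + (24)(2) = 48.0 m/s
Δx = v₀t + ½at² = 0·2 + 0.5·24·2² = 48.0 m

Phase 2 (coasting upward): v₀ = 48.0 m/s, a = -9.81 m/s².
v = v₀ + at → t = (0 − 48.0) / -9.81 = 4.89 s
v² = v₀² + 2aΔx → Δx = (0² − 48.0²)/(2·-9.81) = 117 m

Phase 3 (free fall): v₀ = 0 m/s, a = -9.81 m/s².
Falls 165 m from rest: t = √(2·165/9.81) = 5.81 s; v = g·t = 57.0 m/s.
Impact speed = 57.0 m/s

57.0 m/s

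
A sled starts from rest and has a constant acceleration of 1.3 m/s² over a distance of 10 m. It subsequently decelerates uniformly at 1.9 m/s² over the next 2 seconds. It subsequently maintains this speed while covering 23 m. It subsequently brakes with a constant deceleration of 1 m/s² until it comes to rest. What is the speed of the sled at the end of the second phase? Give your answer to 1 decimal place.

Phase 1 (accelerating): v₀ = 0 m/s, a = 1.3 m/s².
v² = v₀² + 2aΔx = 0² + 2·1.3·10 = 26.0 → v = 5.10 m/s
t = (v − v₀)/a = (5.10 − 0)/1.3 = 3.92 s

Phase 2 (decelerating): v₀ = 5.10 m/s, a = -1.9 m/s².
v = v₀ + at = 5.10 + (-1.9)(2) = 1.30 m/s
Δx = v₀t + ½at² = 5.10·2 + 0.5·-1.9·2² = 6.40 m
Speed at end of phase 2 = 1.30 m/s

1.3 m/s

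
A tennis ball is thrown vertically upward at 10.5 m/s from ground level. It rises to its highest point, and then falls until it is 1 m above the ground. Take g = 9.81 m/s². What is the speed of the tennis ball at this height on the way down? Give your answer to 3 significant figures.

Phase 1 (rising): v₀ = 10.5 m/s, a = -9.81 m/s².
v = v₀ + at → t = (0 − 10.5) / -9.81 = 1.07 s
v² = v₀² + 2aΔx → Δx = (0² − 10.5²)/(2·-9.81) = 5.62 m

Phase 2 (falling): v₀ = 0 m/s, a = -9.81 m/s².
Falls 4.62 m from rest: t = √(2·4.62/9.81) = 0.970 s; v = g·t = 9.52 m/s.
Final speed = 9.52 m/s

9.52 m/s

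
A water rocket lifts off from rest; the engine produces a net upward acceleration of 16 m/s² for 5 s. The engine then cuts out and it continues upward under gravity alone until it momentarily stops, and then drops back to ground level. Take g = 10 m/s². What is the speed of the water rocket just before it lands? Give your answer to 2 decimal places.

Phase 1 (powered ascent): v₀ = 0 m/s, a = 16 m/s².
v = v₀ + at = 0 + (16)(5) = 80.0 m/s
Δx = v₀t + ½at² = 0·5 + 0.5·16·5² = 200 m

Phase 2 (coasting upward): v₀ = 80.0 m/s, a = -10 m/s².
v = v₀ + at → t = (0 − 80.0) / -10 = 8.00 s
v² = v₀² + 2aΔx → Δx = (0² − 80.0²)/(2·-10) = 320 m

Phase 3 (free fall): v₀ = 0 m/s, a = -10 m/s².
Falls 520 m from rest: t = √(2·520/10) = 10.2 s; v = g·t = 102 m/s.
Impact speed = 102 m/s

101.98 m/s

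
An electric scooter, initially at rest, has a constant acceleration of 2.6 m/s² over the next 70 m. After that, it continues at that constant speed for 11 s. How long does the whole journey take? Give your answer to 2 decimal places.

18.34 s

Phase 1 (accelerating): v₀ = 0 m/s, a = 2.6 m/s².
v² = v₀² + 2aΔx = 0² + 2·2.6·70 = 364 → v = 19.1 m/s
t = (v − v₀)/a = (19.1 − 0)/2.6 = 7.34 s

Phase 2 (constant speed): v₀ = 19.1 m/s, a = 0 m/s².
v = v₀ + at = 19.1 + (0)(11) = 19.1 m/s
Δx = v₀t + ½at² = 19.1·11 + 0.5·0·11² = 210 m
Total time = 7.34 + 11.0 = 18.3 s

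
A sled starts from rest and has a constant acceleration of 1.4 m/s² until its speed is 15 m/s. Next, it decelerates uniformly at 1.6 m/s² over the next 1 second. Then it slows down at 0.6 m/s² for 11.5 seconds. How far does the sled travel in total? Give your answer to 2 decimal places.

Phase 1 (accelerating): v₀ = 0 m/s, a = 1.4 m/s².
v = v₀ + at → t = (15 − 0) / 1.4 = 10.7 s
v² = v₀² + 2aΔx → Δx = (15² − 0²)/(2·1.4) = 80.4 m

Phase 2 (decelerating): v₀ = 15.0 m/s, a = -1.6 m/s².
v = v₀ + at = 15.0 + (-1.6)(1) = 13.4 m/s
Δx = v₀t + ½at² = 15.0·1 + 0.5·-1.6·1² = 14.2 m

Phase 3 (decelerating): v₀ = 13.4 m/s, a = -0.6 m/s².
v = v₀ + at = 13.4 + (-0.6)(11.5) = 6.50 m/s
Δx = v₀t + ½at² = 13.4·11.5 + 0.5·-0.6·11.5² = 114 m
Total distance = 80.4 + 14.2 + 114 = 209 m

208.98 m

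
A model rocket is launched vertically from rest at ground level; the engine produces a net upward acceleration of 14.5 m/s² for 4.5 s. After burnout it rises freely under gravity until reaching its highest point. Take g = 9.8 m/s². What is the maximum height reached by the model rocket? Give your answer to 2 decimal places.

364.04 m

Phase 1 (powered ascent): v₀ = 0 m/s, a = 14.5 m/s².
v = v₀ + at = 0 + (14.5)(4.5) = 65.2 m/s
Δx = v₀t + ½at² = 0·4.5 + 0.5·14.5·4.5² = 147 m

Phase 2 (coasting upward): v₀ = 65.2 m/s, a = -9.8 m/s².
v = v₀ + at → t = (0 − 65.2) / -9.8 = 6.66 s
v² = v₀² + 2aΔx → Δx = (0² − 65.2²)/(2·-9.8) = 217 m
Maximum height = 147 + 217 = 364 m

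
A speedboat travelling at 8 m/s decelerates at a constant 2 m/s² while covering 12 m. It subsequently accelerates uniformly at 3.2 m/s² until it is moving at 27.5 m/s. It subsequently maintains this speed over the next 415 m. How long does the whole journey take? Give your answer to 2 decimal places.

Phase 1 (decelerating): v₀ = 8.00 m/s, a = -2 m/s².
v² = v₀² + 2aΔx = 8.00² + 2·-2·12 = 16.0 → v = 4.00 m/s
t = (v − v₀)/a = (4.00 − 8.00)/-2 = 2.00 s

Phase 2 (accelerating): v₀ = 4.00 m/s, a = 3.2 m/s².
v = v₀ + at → t = (27.5 − 4.00) / 3.2 = 7.34 s
v² = v₀² + 2aΔx → Δx = (27.5² − 4.00²)/(2·3.2) = 116 m

Phase 3 (constant speed): v₀ = 27.5 m/s, a = 0 m/s².
Constant speed: t = d/v = 415/27.5 = 15.1 s
Total time = 2.00 + 7.34 + 15.1 = 24.4 s

24.43 s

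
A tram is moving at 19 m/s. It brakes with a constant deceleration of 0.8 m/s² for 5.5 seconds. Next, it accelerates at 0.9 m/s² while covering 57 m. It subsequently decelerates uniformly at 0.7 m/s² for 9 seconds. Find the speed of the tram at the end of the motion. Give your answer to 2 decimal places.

Phase 1 (decelerating): v₀ = 19.0 m/s, a = -0.8 m/s².
v = v₀ + at = 19.0 + (-0.8)(5.5) = 14.6 m/s
Δx = v₀t + ½at² = 19.0·5.5 + 0.5·-0.8·5.5² = 92.4 m

Phase 2 (accelerating): v₀ = 14.6 m/s, a = 0.9 m/s².
v² = v₀² + 2aΔx = 14.6² + 2·0.9·57 = 316 → v = 17.8 m/s
t = (v − v₀)/a = (17.8 − 14.6)/0.9 = 3.52 s

Phase 3 (decelerating): v₀ = 17.8 m/s, a = -0.7 m/s².
v = v₀ + at = 17.8 + (-0.7)(9) = 11.5 m/s
Δx = v₀t + ½at² = 17.8·9 + 0.5·-0.7·9² = 132 m
Final speed = 11.5 m/s

11.47 m/s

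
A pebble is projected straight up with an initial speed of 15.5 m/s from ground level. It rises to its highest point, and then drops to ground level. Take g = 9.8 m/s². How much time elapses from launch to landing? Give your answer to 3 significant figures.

3.16 s

Phase 1 (rising): v₀ = 15.5 m/s, a = -9.8 m/s².
v = v₀ + at → t = (0 − 15.5) / -9.8 = 1.58 s
v² = v₀² + 2aΔx → Δx = (0² − 15.5²)/(2·-9.8) = 12.3 m

Phase 2 (falling): v₀ = 0 m/s, a = -9.8 m/s².
Falls 12.3 m from rest: t = √(2·12.3/9.8) = 1.58 s; v = g·t = 15.5 m/s.
Total time = 1.58 + 1.58 = 3.16 s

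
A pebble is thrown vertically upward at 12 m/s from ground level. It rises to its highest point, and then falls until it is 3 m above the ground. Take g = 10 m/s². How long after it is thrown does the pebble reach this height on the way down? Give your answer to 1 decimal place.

Phase 1 (rising): v₀ = 12.0 m/s, a = -10 m/s².
v = v₀ + at → t = (0 − 12.0) / -10 = 1.20 s
v² = v₀² + 2aΔx → Δx = (0² − 12.0²)/(2·-10) = 7.20 m

Phase 2 (falling): v₀ = 0 m/s, a = -10 m/s².
Falls 4.20 m from rest: t = √(2·4.20/10) = 0.917 s; v = g·t = 9.17 m/s.
Total time = 1.20 + 0.917 = 2.12 s

2.1 s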